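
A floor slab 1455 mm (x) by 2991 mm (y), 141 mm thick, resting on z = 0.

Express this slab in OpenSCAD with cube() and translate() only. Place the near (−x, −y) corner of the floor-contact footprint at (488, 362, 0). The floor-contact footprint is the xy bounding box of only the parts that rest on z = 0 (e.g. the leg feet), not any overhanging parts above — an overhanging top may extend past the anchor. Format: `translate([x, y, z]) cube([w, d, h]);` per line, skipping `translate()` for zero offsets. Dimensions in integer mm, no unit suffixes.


translate([488, 362, 0]) cube([1455, 2991, 141]);


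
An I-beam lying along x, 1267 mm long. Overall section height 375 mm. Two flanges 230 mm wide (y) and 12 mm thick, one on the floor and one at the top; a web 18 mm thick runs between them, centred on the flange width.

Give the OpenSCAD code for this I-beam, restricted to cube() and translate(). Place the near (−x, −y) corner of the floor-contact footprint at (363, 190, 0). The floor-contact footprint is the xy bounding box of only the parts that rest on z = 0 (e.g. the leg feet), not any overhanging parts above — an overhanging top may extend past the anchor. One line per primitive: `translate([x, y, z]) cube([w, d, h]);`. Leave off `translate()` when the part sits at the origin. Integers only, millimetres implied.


translate([363, 190, 0]) cube([1267, 230, 12]);
translate([363, 296, 12]) cube([1267, 18, 351]);
translate([363, 190, 363]) cube([1267, 230, 12]);


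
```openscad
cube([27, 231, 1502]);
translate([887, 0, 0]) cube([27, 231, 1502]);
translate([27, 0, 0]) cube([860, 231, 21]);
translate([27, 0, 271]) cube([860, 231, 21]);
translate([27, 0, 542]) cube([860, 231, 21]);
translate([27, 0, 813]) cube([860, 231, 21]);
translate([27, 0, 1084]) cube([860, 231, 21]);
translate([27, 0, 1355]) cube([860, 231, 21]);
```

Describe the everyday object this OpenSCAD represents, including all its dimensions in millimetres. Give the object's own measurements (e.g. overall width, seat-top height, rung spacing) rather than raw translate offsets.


An open bookshelf. Two side panels, each 27 mm thick, 231 mm deep and 1502 mm tall, stand 914 mm apart (outside-to-outside). Between them sit 6 shelves, each 21 mm thick and 231 mm deep, spanning the full gap between the sides. The bottom shelf rests on the floor (its underside at z = 0) and the clear gap between one shelf's top and the next shelf's underside is 250 mm.


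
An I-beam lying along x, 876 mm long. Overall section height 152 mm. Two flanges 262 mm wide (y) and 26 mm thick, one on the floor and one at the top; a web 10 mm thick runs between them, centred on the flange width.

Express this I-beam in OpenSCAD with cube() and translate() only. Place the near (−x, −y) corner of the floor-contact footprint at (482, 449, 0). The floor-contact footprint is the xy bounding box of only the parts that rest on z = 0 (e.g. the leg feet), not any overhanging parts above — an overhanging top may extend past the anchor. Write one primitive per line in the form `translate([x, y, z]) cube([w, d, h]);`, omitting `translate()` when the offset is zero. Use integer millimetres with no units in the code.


translate([482, 449, 0]) cube([876, 262, 26]);
translate([482, 575, 26]) cube([876, 10, 100]);
translate([482, 449, 126]) cube([876, 262, 26]);


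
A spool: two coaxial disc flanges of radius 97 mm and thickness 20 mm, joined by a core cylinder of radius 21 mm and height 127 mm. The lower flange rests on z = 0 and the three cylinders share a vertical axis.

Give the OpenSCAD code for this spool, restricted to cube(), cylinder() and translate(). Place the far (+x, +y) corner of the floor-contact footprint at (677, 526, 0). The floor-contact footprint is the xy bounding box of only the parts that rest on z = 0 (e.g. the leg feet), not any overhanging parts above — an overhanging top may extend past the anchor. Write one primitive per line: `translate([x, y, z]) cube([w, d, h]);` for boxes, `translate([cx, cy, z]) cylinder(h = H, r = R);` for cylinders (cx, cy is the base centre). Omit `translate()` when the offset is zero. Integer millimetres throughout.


translate([580, 429, 0]) cylinder(h = 20, r = 97);
translate([580, 429, 20]) cylinder(h = 127, r = 21);
translate([580, 429, 147]) cylinder(h = 20, r = 97);


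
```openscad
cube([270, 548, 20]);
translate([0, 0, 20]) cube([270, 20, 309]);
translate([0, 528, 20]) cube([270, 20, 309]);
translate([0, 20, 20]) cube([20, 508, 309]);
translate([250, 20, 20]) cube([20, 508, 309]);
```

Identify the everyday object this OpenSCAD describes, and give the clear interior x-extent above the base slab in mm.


An open box. The internal width is 230 mm.

A 270×548 base slab with four walls standing on it — an open box. The base is 270 mm wide and the walls are 20 mm thick, so the internal width is 270 − 2 × 20 = 230 mm.


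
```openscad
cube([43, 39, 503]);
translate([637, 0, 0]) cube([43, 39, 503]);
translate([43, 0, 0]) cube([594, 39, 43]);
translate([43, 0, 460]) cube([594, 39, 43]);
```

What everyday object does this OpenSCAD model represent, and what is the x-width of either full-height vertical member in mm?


A picture frame. The border width is 43 mm.

Four thin pieces enclosing a rectangular opening — a picture frame. The two full-height stiles are 503 mm tall; the top rail sits at z = 460 and is 43 mm tall, so the border above the opening is 503 − 460 = 43 mm, matching the stile x-width.


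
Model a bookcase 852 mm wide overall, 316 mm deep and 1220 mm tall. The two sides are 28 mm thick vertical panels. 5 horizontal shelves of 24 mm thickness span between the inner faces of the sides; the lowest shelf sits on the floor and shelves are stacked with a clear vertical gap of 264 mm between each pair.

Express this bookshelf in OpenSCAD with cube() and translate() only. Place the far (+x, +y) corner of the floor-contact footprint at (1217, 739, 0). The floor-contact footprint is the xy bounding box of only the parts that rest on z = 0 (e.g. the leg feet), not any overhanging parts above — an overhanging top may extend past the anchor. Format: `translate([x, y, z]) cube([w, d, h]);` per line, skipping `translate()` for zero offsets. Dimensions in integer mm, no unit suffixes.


translate([365, 423, 0]) cube([28, 316, 1220]);
translate([1189, 423, 0]) cube([28, 316, 1220]);
translate([393, 423, 0]) cube([796, 316, 24]);
translate([393, 423, 288]) cube([796, 316, 24]);
translate([393, 423, 576]) cube([796, 316, 24]);
translate([393, 423, 864]) cube([796, 316, 24]);
translate([393, 423, 1152]) cube([796, 316, 24]);


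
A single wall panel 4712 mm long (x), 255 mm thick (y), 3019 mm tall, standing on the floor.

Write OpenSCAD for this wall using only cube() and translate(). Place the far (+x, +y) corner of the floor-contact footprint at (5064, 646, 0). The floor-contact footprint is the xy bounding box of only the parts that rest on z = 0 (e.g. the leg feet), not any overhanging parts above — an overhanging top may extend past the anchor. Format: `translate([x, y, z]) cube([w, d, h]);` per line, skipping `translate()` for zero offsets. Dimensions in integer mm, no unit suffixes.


translate([352, 391, 0]) cube([4712, 255, 3019]);


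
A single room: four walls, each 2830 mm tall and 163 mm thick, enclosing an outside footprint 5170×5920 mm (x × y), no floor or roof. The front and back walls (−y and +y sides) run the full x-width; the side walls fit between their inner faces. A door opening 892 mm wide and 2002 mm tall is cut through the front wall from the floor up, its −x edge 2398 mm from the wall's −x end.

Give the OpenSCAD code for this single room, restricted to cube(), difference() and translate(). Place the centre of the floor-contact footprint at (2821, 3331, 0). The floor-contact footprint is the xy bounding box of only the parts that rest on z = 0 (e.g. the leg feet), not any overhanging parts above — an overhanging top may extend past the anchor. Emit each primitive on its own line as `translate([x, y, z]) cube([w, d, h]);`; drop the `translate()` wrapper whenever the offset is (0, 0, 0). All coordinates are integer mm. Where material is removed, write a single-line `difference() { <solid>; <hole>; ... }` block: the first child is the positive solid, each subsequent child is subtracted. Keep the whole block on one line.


difference() { translate([236, 371, 0]) cube([5170, 163, 2830]); translate([2634, 371, 0]) cube([892, 163, 2002]); }
translate([236, 6128, 0]) cube([5170, 163, 2830]);
translate([236, 534, 0]) cube([163, 5594, 2830]);
translate([5243, 534, 0]) cube([163, 5594, 2830]);


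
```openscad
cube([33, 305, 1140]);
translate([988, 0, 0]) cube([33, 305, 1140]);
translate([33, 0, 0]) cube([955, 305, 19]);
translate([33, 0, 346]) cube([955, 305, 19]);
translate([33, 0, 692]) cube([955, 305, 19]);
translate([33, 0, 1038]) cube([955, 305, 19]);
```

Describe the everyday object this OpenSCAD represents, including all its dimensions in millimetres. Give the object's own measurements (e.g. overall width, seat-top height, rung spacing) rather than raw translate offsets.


An open bookshelf. Two side panels, each 33 mm thick, 305 mm deep and 1140 mm tall, stand 1021 mm apart (outside-to-outside). Between them sit 4 shelves, each 19 mm thick and 305 mm deep, spanning the full gap between the sides. The bottom shelf rests on the floor (its underside at z = 0) and the clear gap between one shelf's top and the next shelf's underside is 327 mm.


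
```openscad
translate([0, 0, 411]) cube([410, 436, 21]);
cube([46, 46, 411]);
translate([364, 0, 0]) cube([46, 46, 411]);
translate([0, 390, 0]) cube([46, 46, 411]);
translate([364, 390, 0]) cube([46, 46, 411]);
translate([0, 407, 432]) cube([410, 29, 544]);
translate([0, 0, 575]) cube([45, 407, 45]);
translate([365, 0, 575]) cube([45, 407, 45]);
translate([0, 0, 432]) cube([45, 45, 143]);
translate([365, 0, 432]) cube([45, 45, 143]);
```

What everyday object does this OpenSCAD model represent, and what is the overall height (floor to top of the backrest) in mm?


A chair. The overall height is 976 mm.

A slab on four corner posts with a tall panel at the back — a chair. The seat slab sits at z = 411 with thickness 21, and the 544 mm backrest starts at the seat top, so the overall height is 411 + 21 + 544 = 976 mm.


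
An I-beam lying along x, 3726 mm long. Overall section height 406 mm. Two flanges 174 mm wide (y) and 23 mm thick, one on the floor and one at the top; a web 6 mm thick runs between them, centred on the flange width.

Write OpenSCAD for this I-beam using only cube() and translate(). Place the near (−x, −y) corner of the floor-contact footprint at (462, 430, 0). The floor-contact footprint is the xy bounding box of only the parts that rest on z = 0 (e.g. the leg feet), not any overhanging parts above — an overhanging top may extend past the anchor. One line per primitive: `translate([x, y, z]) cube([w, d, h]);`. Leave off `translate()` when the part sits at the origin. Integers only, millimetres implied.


translate([462, 430, 0]) cube([3726, 174, 23]);
translate([462, 514, 23]) cube([3726, 6, 360]);
translate([462, 430, 383]) cube([3726, 174, 23]);


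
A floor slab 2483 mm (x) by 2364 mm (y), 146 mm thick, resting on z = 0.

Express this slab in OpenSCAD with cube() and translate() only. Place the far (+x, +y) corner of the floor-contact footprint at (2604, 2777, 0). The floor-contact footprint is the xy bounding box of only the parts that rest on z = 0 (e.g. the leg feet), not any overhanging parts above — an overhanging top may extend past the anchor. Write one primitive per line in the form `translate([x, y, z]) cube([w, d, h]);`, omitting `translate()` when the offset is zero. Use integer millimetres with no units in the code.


translate([121, 413, 0]) cube([2483, 2364, 146]);


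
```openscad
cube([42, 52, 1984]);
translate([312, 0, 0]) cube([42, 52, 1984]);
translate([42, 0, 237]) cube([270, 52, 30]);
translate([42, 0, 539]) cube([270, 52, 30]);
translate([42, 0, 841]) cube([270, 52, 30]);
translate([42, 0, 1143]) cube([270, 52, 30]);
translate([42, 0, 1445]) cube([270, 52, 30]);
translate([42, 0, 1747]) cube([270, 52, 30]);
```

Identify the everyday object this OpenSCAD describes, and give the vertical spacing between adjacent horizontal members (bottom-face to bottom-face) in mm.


A ladder. The rung spacing is 302 mm.

Two tall 42×52 posts with 6 short bars between them — a ladder. Adjacent rungs sit at z = 237 and z = 539, so the spacing is 539 − 237 = 302 mm.


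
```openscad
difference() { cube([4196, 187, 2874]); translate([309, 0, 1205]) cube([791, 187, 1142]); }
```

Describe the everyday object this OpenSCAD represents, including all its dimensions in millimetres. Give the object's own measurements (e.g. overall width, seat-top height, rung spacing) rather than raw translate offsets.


A wall 4196 mm long (x), 187 mm thick (y), 2874 mm tall, with a rectangular window opening cut through it. The opening is 791 mm wide and 1142 mm tall; its sill is at z = 1205 mm and its near (−x) edge is 309 mm from the wall's −x end. The opening passes through the full wall thickness.


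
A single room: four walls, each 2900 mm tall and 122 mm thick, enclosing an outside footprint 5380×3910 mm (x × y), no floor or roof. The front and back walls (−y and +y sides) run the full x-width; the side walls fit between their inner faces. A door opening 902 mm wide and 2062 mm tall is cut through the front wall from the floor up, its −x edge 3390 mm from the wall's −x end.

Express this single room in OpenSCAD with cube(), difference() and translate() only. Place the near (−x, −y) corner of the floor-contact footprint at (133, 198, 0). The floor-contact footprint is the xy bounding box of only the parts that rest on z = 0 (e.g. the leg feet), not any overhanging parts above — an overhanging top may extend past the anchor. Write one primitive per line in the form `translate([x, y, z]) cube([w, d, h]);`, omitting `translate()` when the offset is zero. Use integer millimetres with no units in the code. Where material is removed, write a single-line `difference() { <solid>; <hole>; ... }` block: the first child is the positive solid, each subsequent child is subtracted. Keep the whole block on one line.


difference() { translate([133, 198, 0]) cube([5380, 122, 2900]); translate([3523, 198, 0]) cube([902, 122, 2062]); }
translate([133, 3986, 0]) cube([5380, 122, 2900]);
translate([133, 320, 0]) cube([122, 3666, 2900]);
translate([5391, 320, 0]) cube([122, 3666, 2900]);


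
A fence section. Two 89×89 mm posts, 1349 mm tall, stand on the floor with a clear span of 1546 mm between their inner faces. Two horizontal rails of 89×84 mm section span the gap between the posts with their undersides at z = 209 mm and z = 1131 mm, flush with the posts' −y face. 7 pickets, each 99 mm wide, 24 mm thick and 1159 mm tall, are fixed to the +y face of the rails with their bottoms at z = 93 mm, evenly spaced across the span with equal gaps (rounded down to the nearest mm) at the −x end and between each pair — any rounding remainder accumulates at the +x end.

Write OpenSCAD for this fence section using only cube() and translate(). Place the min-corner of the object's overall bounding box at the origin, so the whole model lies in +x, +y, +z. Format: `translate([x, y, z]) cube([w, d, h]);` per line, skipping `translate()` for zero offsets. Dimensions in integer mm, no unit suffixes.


cube([89, 89, 1349]);
translate([1635, 0, 0]) cube([89, 89, 1349]);
translate([89, 0, 209]) cube([1546, 89, 84]);
translate([89, 0, 1131]) cube([1546, 89, 84]);
translate([195, 89, 93]) cube([99, 24, 1159]);
translate([400, 89, 93]) cube([99, 24, 1159]);
translate([605, 89, 93]) cube([99, 24, 1159]);
translate([810, 89, 93]) cube([99, 24, 1159]);
translate([1015, 89, 93]) cube([99, 24, 1159]);
translate([1220, 89, 93]) cube([99, 24, 1159]);
translate([1425, 89, 93]) cube([99, 24, 1159]);


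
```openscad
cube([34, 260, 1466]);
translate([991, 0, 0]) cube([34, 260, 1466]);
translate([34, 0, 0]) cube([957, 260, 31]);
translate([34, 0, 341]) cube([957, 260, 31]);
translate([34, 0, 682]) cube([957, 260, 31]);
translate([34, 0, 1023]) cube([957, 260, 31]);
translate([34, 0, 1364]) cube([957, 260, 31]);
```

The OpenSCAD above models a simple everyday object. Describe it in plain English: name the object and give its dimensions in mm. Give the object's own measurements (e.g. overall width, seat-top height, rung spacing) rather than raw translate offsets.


An open bookshelf. Two side panels, each 34 mm thick, 260 mm deep and 1466 mm tall, stand 1025 mm apart (outside-to-outside). Between them sit 5 shelves, each 31 mm thick and 260 mm deep, spanning the full gap between the sides. The bottom shelf rests on the floor (its underside at z = 0) and the clear gap between one shelf's top and the next shelf's underside is 310 mm.


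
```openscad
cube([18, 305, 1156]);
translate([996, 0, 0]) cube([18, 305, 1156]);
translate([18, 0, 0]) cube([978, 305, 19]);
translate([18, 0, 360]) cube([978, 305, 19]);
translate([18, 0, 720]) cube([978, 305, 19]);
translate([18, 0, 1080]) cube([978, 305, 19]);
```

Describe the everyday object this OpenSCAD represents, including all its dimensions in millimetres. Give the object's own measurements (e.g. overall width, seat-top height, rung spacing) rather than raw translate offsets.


An open bookshelf. Two side panels, each 18 mm thick, 305 mm deep and 1156 mm tall, stand 1014 mm apart (outside-to-outside). Between them sit 4 shelves, each 19 mm thick and 305 mm deep, spanning the full gap between the sides. The bottom shelf rests on the floor (its underside at z = 0) and the clear gap between one shelf's top and the next shelf's underside is 341 mm.


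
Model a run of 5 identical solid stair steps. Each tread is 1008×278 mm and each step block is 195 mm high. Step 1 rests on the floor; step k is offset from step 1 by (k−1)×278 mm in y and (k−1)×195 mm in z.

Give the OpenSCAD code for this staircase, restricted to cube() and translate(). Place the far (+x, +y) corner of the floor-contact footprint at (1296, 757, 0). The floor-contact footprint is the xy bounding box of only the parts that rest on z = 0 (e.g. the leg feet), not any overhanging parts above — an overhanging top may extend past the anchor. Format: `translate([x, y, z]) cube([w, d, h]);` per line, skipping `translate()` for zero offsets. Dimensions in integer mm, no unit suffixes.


translate([288, 479, 0]) cube([1008, 278, 195]);
translate([288, 757, 195]) cube([1008, 278, 195]);
translate([288, 1035, 390]) cube([1008, 278, 195]);
translate([288, 1313, 585]) cube([1008, 278, 195]);
translate([288, 1591, 780]) cube([1008, 278, 195]);


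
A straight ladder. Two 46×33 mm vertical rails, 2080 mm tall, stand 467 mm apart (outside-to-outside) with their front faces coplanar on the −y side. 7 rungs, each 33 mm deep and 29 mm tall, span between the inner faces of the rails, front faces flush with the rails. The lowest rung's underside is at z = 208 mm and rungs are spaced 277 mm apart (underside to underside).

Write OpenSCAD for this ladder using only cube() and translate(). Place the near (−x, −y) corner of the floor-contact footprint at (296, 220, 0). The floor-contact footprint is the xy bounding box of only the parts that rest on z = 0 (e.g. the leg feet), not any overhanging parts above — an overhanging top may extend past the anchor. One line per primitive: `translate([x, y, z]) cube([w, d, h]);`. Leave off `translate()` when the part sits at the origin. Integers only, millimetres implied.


translate([296, 220, 0]) cube([46, 33, 2080]);
translate([717, 220, 0]) cube([46, 33, 2080]);
translate([342, 220, 208]) cube([375, 33, 29]);
translate([342, 220, 485]) cube([375, 33, 29]);
translate([342, 220, 762]) cube([375, 33, 29]);
translate([342, 220, 1039]) cube([375, 33, 29]);
translate([342, 220, 1316]) cube([375, 33, 29]);
translate([342, 220, 1593]) cube([375, 33, 29]);
translate([342, 220, 1870]) cube([375, 33, 29]);


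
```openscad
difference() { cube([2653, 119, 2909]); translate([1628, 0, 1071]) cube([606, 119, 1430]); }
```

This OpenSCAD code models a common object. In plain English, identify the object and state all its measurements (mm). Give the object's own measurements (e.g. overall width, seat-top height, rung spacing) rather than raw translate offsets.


A wall 2653 mm long (x), 119 mm thick (y), 2909 mm tall, with a rectangular window opening cut through it. The opening is 606 mm wide and 1430 mm tall; its sill is at z = 1071 mm and its near (−x) edge is 1628 mm from the wall's −x end. The opening passes through the full wall thickness.


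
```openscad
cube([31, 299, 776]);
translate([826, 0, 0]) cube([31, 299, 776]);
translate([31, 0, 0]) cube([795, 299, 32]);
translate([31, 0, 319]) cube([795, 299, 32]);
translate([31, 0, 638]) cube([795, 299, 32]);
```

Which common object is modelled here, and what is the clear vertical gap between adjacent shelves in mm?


A bookshelf. The clear shelf gap is 287 mm.

Two tall side panels with 3 horizontal boards between them — a bookshelf. The first two shelf undersides are at z = 0 and z = 319; with shelf thickness 32, the clear gap is 319 − 0 − 32 = 287 mm.


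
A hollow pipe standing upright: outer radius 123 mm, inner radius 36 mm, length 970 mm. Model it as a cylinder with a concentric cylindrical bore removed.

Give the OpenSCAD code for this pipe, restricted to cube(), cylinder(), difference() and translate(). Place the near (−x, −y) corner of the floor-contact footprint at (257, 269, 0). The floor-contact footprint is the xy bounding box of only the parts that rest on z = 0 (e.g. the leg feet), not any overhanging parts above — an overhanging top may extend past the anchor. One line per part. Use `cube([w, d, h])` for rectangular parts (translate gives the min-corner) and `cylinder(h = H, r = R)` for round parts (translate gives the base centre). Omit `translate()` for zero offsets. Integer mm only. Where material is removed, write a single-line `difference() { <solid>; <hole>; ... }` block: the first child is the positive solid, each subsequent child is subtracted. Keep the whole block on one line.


difference() { translate([380, 392, 0]) cylinder(h = 970, r = 123); translate([380, 392, 0]) cylinder(h = 970, r = 36); }


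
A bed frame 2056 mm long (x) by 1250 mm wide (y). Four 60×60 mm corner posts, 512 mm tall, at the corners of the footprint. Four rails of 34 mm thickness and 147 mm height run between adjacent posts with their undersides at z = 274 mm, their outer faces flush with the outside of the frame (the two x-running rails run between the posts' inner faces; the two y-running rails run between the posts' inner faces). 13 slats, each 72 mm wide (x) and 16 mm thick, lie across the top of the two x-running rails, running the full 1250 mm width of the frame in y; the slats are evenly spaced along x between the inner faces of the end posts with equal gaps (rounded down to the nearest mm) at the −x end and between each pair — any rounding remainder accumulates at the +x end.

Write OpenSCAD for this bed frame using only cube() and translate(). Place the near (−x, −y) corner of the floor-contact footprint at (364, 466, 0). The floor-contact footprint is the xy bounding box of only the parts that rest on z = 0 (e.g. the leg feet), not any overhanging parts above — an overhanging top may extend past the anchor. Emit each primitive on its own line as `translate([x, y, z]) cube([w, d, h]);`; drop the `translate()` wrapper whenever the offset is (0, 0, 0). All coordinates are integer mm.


translate([364, 466, 0]) cube([60, 60, 512]);
translate([364, 1656, 0]) cube([60, 60, 512]);
translate([2360, 466, 0]) cube([60, 60, 512]);
translate([2360, 1656, 0]) cube([60, 60, 512]);
translate([424, 466, 274]) cube([1936, 34, 147]);
translate([424, 1682, 274]) cube([1936, 34, 147]);
translate([364, 526, 274]) cube([34, 1130, 147]);
translate([2386, 526, 274]) cube([34, 1130, 147]);
translate([495, 466, 421]) cube([72, 1250, 16]);
translate([638, 466, 421]) cube([72, 1250, 16]);
translate([781, 466, 421]) cube([72, 1250, 16]);
translate([924, 466, 421]) cube([72, 1250, 16]);
translate([1067, 466, 421]) cube([72, 1250, 16]);
translate([1210, 466, 421]) cube([72, 1250, 16]);
translate([1353, 466, 421]) cube([72, 1250, 16]);
translate([1496, 466, 421]) cube([72, 1250, 16]);
translate([1639, 466, 421]) cube([72, 1250, 16]);
translate([1782, 466, 421]) cube([72, 1250, 16]);
translate([1925, 466, 421]) cube([72, 1250, 16]);
translate([2068, 466, 421]) cube([72, 1250, 16]);
translate([2211, 466, 421]) cube([72, 1250, 16]);


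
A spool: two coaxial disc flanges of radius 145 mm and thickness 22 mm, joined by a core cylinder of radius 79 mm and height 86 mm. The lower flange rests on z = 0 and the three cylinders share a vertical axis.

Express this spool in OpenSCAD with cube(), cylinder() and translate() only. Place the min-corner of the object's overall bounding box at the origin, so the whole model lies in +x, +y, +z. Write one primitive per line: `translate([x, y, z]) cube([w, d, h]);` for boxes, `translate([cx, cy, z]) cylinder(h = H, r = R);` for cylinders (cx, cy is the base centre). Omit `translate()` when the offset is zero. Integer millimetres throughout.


translate([145, 145, 0]) cylinder(h = 22, r = 145);
translate([145, 145, 22]) cylinder(h = 86, r = 79);
translate([145, 145, 108]) cylinder(h = 22, r = 145);


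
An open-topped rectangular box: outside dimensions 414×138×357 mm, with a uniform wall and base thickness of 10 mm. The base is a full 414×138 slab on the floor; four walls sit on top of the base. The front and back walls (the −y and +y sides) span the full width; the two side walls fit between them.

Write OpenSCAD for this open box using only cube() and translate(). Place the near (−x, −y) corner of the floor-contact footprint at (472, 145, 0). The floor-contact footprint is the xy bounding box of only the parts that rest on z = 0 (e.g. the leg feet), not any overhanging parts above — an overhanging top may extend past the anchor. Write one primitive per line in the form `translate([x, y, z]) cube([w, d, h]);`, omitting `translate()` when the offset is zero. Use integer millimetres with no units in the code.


translate([472, 145, 0]) cube([414, 138, 10]);
translate([472, 145, 10]) cube([414, 10, 347]);
translate([472, 273, 10]) cube([414, 10, 347]);
translate([472, 155, 10]) cube([10, 118, 347]);
translate([876, 155, 10]) cube([10, 118, 347]);


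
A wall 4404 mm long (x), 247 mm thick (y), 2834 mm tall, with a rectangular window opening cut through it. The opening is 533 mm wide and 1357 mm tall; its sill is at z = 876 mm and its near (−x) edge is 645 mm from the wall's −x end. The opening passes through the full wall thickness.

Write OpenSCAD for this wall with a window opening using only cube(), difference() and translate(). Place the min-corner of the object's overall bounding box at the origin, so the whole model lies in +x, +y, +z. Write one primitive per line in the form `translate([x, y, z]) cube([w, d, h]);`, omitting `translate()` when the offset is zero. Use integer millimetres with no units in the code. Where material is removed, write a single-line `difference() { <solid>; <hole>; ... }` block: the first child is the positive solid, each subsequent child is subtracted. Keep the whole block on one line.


difference() { cube([4404, 247, 2834]); translate([645, 0, 876]) cube([533, 247, 1357]); }


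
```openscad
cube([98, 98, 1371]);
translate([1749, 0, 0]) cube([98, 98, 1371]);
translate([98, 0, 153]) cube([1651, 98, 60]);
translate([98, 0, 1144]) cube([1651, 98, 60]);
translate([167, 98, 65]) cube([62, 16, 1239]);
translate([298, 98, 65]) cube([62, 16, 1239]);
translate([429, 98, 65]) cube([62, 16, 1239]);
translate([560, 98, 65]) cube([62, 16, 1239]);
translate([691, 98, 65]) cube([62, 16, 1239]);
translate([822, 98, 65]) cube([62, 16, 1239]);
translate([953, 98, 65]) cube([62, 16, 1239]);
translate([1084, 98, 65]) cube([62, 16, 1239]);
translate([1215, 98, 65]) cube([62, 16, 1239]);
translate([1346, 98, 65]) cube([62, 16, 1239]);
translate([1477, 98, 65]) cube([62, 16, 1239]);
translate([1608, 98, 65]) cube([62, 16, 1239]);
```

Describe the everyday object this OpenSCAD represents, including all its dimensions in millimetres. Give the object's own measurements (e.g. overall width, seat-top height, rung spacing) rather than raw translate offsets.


A fence section. Two 98×98 mm posts, 1371 mm tall, stand on the floor with a clear span of 1651 mm between their inner faces. Two horizontal rails of 98×60 mm section span the gap between the posts with their undersides at z = 153 mm and z = 1144 mm, flush with the posts' −y face. 12 pickets, each 62 mm wide, 16 mm thick and 1239 mm tall, are fixed to the +y face of the rails with their bottoms at z = 65 mm, spaced across the span with a 69 mm gap after the −x post and between neighbouring pickets, with 79 mm left before the +x post.


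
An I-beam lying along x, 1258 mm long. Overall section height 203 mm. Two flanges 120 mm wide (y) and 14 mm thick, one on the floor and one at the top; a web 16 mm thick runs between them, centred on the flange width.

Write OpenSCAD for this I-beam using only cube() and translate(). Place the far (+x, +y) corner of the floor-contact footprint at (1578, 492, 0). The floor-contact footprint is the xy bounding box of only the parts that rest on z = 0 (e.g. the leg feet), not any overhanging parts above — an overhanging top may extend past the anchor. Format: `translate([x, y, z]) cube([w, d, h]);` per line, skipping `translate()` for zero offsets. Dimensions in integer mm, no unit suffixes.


translate([320, 372, 0]) cube([1258, 120, 14]);
translate([320, 424, 14]) cube([1258, 16, 175]);
translate([320, 372, 189]) cube([1258, 120, 14]);


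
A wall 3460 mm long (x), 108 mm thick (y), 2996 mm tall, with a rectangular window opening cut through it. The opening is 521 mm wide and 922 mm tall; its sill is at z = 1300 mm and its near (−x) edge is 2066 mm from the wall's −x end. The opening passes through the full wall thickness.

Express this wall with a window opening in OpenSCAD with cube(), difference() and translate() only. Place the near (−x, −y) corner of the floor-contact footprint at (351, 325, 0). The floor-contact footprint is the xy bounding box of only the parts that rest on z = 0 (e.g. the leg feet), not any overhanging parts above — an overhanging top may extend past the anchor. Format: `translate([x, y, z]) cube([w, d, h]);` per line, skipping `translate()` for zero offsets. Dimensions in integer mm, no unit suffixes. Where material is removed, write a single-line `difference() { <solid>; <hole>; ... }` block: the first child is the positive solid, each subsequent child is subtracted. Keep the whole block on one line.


difference() { translate([351, 325, 0]) cube([3460, 108, 2996]); translate([2417, 325, 1300]) cube([521, 108, 922]); }


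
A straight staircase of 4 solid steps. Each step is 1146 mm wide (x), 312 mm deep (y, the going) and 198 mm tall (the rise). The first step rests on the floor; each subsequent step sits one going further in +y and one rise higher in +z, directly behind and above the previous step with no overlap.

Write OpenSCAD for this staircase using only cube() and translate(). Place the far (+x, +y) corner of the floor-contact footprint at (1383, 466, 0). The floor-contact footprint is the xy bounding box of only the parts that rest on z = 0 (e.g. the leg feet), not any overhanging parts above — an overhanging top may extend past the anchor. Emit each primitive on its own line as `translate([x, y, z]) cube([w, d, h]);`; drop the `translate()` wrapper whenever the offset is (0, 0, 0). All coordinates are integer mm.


translate([237, 154, 0]) cube([1146, 312, 198]);
translate([237, 466, 198]) cube([1146, 312, 198]);
translate([237, 778, 396]) cube([1146, 312, 198]);
translate([237, 1090, 594]) cube([1146, 312, 198]);


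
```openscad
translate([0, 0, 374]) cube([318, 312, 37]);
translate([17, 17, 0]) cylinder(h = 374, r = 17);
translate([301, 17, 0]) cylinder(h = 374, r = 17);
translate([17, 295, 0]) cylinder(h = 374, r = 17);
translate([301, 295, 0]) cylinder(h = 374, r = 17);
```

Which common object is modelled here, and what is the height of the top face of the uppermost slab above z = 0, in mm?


A stool. The seat height is 411 mm.

A 318×312×37 slab at z = 374 on four corner cylinders — a stool. The seat top is 374 + 37 = 411 mm.


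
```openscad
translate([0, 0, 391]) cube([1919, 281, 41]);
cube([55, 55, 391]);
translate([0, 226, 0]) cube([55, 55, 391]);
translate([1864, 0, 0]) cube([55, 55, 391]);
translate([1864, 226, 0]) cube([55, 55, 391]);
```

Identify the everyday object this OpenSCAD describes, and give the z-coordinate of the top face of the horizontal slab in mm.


A bench. The seat-top height is 432 mm.

A long slab on four corner posts — a bench. The slab sits at z = 391 with thickness 41, so the top is 391 + 41 = 432 mm.


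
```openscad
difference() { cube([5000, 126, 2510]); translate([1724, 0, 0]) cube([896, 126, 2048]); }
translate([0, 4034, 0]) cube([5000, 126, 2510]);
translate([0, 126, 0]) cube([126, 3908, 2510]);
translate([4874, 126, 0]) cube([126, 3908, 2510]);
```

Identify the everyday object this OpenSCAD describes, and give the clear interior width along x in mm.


A single room. The interior width is 4748 mm.

Four walls enclosing a rectangle with a door in the front wall — a room. Outside width 5000 minus two 126 mm walls gives 4748 mm.


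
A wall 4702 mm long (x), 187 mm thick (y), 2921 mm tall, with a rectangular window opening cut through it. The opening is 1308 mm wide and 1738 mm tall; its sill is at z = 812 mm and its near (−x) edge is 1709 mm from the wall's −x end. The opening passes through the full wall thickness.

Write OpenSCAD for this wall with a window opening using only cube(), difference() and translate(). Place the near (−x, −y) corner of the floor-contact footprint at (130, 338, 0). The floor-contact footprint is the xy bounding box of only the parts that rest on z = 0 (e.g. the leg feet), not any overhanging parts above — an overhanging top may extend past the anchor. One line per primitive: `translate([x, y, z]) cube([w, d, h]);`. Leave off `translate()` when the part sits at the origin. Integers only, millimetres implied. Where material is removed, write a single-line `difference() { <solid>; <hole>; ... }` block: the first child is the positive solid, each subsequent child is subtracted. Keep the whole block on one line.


difference() { translate([130, 338, 0]) cube([4702, 187, 2921]); translate([1839, 338, 812]) cube([1308, 187, 1738]); }


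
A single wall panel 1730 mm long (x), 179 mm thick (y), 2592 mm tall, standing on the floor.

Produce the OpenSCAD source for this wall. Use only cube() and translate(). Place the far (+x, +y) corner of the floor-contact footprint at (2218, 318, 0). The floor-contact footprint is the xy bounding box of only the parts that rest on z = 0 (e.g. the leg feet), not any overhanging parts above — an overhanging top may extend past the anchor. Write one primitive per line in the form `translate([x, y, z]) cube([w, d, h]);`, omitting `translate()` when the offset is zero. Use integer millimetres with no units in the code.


translate([488, 139, 0]) cube([1730, 179, 2592]);


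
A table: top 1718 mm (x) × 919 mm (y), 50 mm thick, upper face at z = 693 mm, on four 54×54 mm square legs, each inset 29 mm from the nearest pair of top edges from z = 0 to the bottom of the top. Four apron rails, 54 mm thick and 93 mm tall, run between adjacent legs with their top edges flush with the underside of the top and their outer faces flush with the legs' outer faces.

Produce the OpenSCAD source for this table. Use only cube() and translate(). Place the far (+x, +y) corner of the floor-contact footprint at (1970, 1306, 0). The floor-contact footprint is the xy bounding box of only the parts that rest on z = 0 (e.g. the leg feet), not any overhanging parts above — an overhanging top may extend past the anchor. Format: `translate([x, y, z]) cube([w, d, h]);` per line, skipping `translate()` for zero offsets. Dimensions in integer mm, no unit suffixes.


translate([281, 416, 643]) cube([1718, 919, 50]);
translate([310, 445, 0]) cube([54, 54, 643]);
translate([1916, 445, 0]) cube([54, 54, 643]);
translate([310, 1252, 0]) cube([54, 54, 643]);
translate([1916, 1252, 0]) cube([54, 54, 643]);
translate([364, 445, 550]) cube([1552, 54, 93]);
translate([364, 1252, 550]) cube([1552, 54, 93]);
translate([310, 499, 550]) cube([54, 753, 93]);
translate([1916, 499, 550]) cube([54, 753, 93]);


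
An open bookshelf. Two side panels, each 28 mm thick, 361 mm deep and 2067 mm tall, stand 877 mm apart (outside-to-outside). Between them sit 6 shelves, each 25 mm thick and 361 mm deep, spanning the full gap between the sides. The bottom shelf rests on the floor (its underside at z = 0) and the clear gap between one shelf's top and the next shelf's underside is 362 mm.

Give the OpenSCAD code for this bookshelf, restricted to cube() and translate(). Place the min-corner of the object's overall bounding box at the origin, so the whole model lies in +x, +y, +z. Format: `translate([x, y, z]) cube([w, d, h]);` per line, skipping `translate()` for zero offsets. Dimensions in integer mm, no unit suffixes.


cube([28, 361, 2067]);
translate([849, 0, 0]) cube([28, 361, 2067]);
translate([28, 0, 0]) cube([821, 361, 25]);
translate([28, 0, 387]) cube([821, 361, 25]);
translate([28, 0, 774]) cube([821, 361, 25]);
translate([28, 0, 1161]) cube([821, 361, 25]);
translate([28, 0, 1548]) cube([821, 361, 25]);
translate([28, 0, 1935]) cube([821, 361, 25]);


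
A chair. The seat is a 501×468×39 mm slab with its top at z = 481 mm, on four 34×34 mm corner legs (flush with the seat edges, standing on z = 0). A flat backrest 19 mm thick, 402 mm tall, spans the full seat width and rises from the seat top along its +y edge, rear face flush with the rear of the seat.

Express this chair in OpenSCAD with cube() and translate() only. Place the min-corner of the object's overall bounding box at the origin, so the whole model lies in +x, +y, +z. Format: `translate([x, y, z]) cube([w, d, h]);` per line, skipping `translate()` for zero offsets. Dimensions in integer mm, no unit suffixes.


// leg_h = 481 - 39 = 442
translate([0, 0, 442]) cube([501, 468, 39]);
cube([34, 34, 442]);
translate([467, 0, 0]) cube([34, 34, 442]);
translate([0, 434, 0]) cube([34, 34, 442]);
translate([467, 434, 0]) cube([34, 34, 442]);
translate([0, 449, 481]) cube([501, 19, 402]);


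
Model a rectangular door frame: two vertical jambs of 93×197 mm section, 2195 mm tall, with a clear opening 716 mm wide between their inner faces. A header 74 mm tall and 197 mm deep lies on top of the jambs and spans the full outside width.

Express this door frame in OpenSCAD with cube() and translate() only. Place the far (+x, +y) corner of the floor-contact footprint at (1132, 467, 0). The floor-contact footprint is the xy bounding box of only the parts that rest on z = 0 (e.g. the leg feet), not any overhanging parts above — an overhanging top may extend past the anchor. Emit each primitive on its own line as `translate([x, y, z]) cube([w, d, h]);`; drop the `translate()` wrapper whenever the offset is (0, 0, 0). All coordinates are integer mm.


translate([230, 270, 0]) cube([93, 197, 2195]);
translate([1039, 270, 0]) cube([93, 197, 2195]);
translate([230, 270, 2195]) cube([902, 197, 74]);


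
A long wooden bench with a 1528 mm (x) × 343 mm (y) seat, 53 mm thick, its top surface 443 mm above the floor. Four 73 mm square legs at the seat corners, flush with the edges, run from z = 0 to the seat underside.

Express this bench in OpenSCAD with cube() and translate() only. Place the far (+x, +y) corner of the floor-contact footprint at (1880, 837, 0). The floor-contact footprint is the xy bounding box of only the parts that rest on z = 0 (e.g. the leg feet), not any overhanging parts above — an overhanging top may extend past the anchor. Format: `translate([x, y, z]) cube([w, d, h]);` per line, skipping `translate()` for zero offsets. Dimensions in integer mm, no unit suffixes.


translate([352, 494, 390]) cube([1528, 343, 53]);
translate([352, 494, 0]) cube([73, 73, 390]);
translate([352, 764, 0]) cube([73, 73, 390]);
translate([1807, 494, 0]) cube([73, 73, 390]);
translate([1807, 764, 0]) cube([73, 73, 390]);
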